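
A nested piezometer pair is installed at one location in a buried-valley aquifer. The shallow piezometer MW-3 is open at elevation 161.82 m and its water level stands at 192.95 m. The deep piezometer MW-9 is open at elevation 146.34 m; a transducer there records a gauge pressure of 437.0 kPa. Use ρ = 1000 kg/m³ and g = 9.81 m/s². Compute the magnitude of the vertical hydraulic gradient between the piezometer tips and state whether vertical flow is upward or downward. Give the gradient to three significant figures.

Total head at MW-3: h = 192.95 m (water level in the standpipe).
Pressure head at MW-9: ψ = P/(ρg) = 437.0×1000 / (1000 × 9.81) = 44.55 m.
Total head at MW-9: h = z + ψ = 146.34 + 44.55 = 190.89 m.
Δh = h(MW-3) − h(MW-9) = 192.95 − 190.89 = 2.06 m.
Vertical separation Δz = 161.82 − 146.34 = 15.48 m.
|i_v| = |Δh| / Δz = 2.06 / 15.48 = 0.133.
Head is higher in the shallow piezometer, so vertical flow is downward (recharge condition).

|i_v| ≈ 0.133; vertical flow is downward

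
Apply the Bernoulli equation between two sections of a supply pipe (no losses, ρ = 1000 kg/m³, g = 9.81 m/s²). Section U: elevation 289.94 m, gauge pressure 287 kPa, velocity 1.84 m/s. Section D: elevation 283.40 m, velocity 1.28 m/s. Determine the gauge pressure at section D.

P₂ ≈ 352 kPa

Pressure head at U: ψ₁ = P₁/(ρg) = 287×1000 / (1000 × 9.81) = 29.26 m.
Velocity heads: v₁²/2g = 1.84²/19.62 = 0.173 m; v₂²/2g = 1.28²/19.62 = 0.084 m.
Total head H = z₁ + ψ₁ + v₁²/2g = 289.94 + 29.26 + 0.173 = 319.37 m.
ψ₂ = H − z₂ − v₂²/2g = 319.37 − 283.40 − 0.084 = 35.89 m.
P₂ = ρgψ₂ = 1000 × 9.81 × 35.89 ≈ 352 kPa.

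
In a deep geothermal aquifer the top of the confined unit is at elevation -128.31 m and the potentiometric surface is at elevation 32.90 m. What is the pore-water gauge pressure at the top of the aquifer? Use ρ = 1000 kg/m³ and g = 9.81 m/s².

Pressure head at the aquifer top: ψ = h − z = 32.90 − (-128.31) = 161.21 m.
P = ρgψ = 1000 × 9.81 × 161.21 = 1581470 Pa ≈ 1580 kPa.

P ≈ 1580 kPa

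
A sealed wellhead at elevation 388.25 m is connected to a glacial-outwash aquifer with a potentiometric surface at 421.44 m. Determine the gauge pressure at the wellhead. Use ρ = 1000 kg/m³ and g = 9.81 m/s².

Head above the cap: Δh = 421.44 − 388.25 = 33.19 m.
P = ρgΔh = 1000 × 9.81 × 33.19 = 325594 Pa ≈ 326 kPa.

P ≈ 326 kPa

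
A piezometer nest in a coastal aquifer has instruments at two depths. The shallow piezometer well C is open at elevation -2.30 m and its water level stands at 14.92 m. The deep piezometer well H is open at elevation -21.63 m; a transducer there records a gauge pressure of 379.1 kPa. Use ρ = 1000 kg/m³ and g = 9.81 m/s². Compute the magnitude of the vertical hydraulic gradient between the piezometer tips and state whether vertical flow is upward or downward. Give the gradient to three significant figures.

|i_v| ≈ 0.108; vertical flow is upward

Total head at well C: h = 14.92 m (water level in the standpipe).
Pressure head at well H: ψ = P/(ρg) = 379.1×1000 / (1000 × 9.81) = 38.64 m.
Total head at well H: h = z + ψ = -21.63 + 38.64 = 17.01 m.
Δh = h(well C) − h(well H) = 14.92 − 17.01 = -2.09 m.
Vertical separation Δz = -2.30 − (-21.63) = 19.33 m.
|i_v| = |Δh| / Δz = 2.09 / 19.33 = 0.108.
Head is higher in the deep piezometer, so vertical flow is upward (discharge condition).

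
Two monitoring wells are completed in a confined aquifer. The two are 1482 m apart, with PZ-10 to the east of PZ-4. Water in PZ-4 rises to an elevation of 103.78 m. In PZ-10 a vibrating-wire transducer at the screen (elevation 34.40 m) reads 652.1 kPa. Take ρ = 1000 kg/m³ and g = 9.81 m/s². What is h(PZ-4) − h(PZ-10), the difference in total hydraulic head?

Total head at PZ-4: h = 103.78 m (water level in the piezometer is the total head).
Pressure head at PZ-10: ψ = P/(ρg) = 652.1×1000 / (1000 × 9.81) = 66.47 m.
Total head at PZ-10: h = z + ψ = 34.40 + 66.47 = 100.87 m.
Head difference: h(PZ-4) − h(PZ-10) = 103.78 − 100.87 = 2.91 m.

Δh ≈ 2.91 m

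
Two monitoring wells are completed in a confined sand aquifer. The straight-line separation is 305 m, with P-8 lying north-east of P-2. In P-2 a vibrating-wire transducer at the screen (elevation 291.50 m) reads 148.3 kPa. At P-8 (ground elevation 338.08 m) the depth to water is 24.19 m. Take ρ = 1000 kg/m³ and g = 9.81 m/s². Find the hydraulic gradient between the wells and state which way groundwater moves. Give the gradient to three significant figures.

Pressure head at P-2: ψ = P/(ρg) = 148.3×1000 / (1000 × 9.81) = 15.12 m.
Total head at P-2: h = z + ψ = 291.50 + 15.12 = 306.62 m.
Total head at P-8: h = 338.08 − 24.19 = 313.89 m.
Head difference: h(P-2) − h(P-8) = 306.62 − 313.89 = -7.27 m.
Hydraulic gradient: i = |Δh| / L = 7.27 / 305 = 0.0238.
Flow is from higher to lower head: from P-8 toward P-2, i.e. toward the south-west.

i ≈ 0.0238; groundwater flows toward the south-west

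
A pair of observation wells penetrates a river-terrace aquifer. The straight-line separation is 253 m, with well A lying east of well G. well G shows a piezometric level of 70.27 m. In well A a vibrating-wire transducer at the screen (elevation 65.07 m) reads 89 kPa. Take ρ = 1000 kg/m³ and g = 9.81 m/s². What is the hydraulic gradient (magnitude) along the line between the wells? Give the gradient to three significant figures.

Total head at well G: h = 70.27 m (water level in the piezometer is the total head).
Pressure head at well A: ψ = P/(ρg) = 89×1000 / (1000 × 9.81) = 9.07 m.
Total head at well A: h = z + ψ = 65.07 + 9.07 = 74.14 m.
Head difference: h(well G) − h(well A) = 70.27 − 74.14 = -3.87 m.
Hydraulic gradient: i = |Δh| / L = 3.87 / 253 = 0.0153.

i ≈ 0.0153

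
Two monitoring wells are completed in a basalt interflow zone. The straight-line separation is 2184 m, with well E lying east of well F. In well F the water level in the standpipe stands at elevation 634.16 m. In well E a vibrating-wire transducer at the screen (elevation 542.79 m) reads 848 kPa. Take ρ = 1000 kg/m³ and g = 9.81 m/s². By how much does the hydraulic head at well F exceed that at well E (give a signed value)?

Total head at well F: h = 634.16 m (water level in the piezometer is the total head).
Pressure head at well E: ψ = P/(ρg) = 848×1000 / (1000 × 9.81) = 86.44 m.
Total head at well E: h = z + ψ = 542.79 + 86.44 = 629.23 m.
Head difference: h(well F) − h(well E) = 634.16 − 629.23 = 4.93 m.

Δh ≈ 4.93 m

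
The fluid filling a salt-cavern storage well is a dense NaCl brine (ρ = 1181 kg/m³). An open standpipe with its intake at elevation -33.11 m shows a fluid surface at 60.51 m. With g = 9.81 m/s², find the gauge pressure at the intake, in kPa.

Pressure head ψ = h − z = 60.51 − (-33.11) = 93.62 m.
P = ρgψ = 1181 × 9.81 × 93.62 = 1084645 Pa ≈ 1080 kPa.

P ≈ 1080 kPa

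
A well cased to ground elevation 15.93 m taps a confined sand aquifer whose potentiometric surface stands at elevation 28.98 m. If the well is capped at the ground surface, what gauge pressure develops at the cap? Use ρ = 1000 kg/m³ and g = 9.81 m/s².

Head above the cap: Δh = 28.98 − 15.93 = 13.05 m.
P = ρgΔh = 1000 × 9.81 × 13.05 = 128020 Pa ≈ 128 kPa.

P ≈ 128 kPa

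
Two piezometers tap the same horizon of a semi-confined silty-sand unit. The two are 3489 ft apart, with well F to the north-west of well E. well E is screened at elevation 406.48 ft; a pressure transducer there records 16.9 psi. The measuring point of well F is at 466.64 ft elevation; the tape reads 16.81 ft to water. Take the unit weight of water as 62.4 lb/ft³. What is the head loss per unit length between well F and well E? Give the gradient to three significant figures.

Pressure head at well E: ψ = 144·P/γ = 144 × 16.9 / 62.4 = 39.00 ft.
Total head at well E: h = z + ψ = 406.48 + 39.00 = 445.48 ft.
Total head at well F: h = 466.64 − 16.81 = 449.83 ft.
Head difference: h(well E) − h(well F) = 445.48 − 449.83 = -4.35 ft.
Hydraulic gradient: i = |Δh| / L = 4.35 / 3489 = 0.00125.

i ≈ 0.00125 ft/ft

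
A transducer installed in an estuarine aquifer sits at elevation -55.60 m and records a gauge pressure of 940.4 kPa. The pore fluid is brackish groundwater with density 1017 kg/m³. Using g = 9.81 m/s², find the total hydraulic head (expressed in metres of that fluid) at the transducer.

h ≈ 38.66 m

ψ = P/(ρg) = 940.4×1000 / (1017 × 9.81) = 94.26 m.
h = z + ψ = -55.60 + 94.26 = 38.66 m.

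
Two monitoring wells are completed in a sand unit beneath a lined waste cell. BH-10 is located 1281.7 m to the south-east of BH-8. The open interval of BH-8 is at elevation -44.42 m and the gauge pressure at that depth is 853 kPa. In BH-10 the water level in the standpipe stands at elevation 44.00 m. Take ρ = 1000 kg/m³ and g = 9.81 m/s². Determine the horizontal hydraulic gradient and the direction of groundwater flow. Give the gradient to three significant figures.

i ≈ 0.00115; groundwater flows toward the north-west

Pressure head at BH-8: ψ = P/(ρg) = 853×1000 / (1000 × 9.81) = 86.95 m.
Total head at BH-8: h = z + ψ = -44.42 + 86.95 = 42.53 m.
Total head at BH-10: h = 44.00 m (water level in the piezometer is the total head).
Head difference: h(BH-8) − h(BH-10) = 42.53 − 44.00 = -1.47 m.
Hydraulic gradient: i = |Δh| / L = 1.47 / 1281.7 = 0.00115.
Flow is from higher to lower head: from BH-10 toward BH-8, i.e. toward the north-west.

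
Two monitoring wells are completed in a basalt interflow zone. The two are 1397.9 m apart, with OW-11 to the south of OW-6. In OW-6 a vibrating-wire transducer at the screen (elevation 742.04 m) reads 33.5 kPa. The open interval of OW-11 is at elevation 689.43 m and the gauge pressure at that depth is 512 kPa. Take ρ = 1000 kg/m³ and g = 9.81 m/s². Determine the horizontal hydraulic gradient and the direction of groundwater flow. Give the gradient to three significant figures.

Pressure head at OW-6: ψ = P/(ρg) = 33.5×1000 / (1000 × 9.81) = 3.41 m.
Total head at OW-6: h = z + ψ = 742.04 + 3.41 = 745.45 m.
Pressure head at OW-11: ψ = P/(ρg) = 512×1000 / (1000 × 9.81) = 52.19 m.
Total head at OW-11: h = z + ψ = 689.43 + 52.19 = 741.62 m.
Head difference: h(OW-6) − h(OW-11) = 745.45 − 741.62 = 3.83 m.
Hydraulic gradient: i = |Δh| / L = 3.83 / 1397.9 = 0.00274.
Flow is from higher to lower head: from OW-6 toward OW-11, i.e. toward the south.

i ≈ 0.00274; groundwater flows toward the south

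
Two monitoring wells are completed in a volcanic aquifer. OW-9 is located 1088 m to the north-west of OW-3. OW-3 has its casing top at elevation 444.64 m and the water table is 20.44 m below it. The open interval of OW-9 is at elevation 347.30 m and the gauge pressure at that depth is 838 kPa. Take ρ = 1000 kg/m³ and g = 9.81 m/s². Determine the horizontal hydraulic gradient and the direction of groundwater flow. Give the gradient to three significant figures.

i ≈ 0.00783; groundwater flows toward the south-east

Total head at OW-3: h = 444.64 − 20.44 = 424.20 m.
Pressure head at OW-9: ψ = P/(ρg) = 838×1000 / (1000 × 9.81) = 85.42 m.
Total head at OW-9: h = z + ψ = 347.30 + 85.42 = 432.72 m.
Head difference: h(OW-3) − h(OW-9) = 424.20 − 432.72 = -8.52 m.
Hydraulic gradient: i = |Δh| / L = 8.52 / 1088 = 0.00783.
Flow is from higher to lower head: from OW-9 toward OW-3, i.e. toward the south-east.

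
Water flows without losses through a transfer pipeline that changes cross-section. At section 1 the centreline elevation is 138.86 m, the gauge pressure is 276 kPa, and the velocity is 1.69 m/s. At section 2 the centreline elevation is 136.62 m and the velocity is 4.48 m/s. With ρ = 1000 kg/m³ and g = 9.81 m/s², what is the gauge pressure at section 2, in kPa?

P₂ ≈ 289 kPa

Pressure head at 1: ψ₁ = P₁/(ρg) = 276×1000 / (1000 × 9.81) = 28.13 m.
Velocity heads: v₁²/2g = 1.69²/19.62 = 0.146 m; v₂²/2g = 4.48²/19.62 = 1.023 m.
Total head H = z₁ + ψ₁ + v₁²/2g = 138.86 + 28.13 + 0.146 = 167.14 m.
ψ₂ = H − z₂ − v₂²/2g = 167.14 − 136.62 − 1.023 = 29.50 m.
P₂ = ρgψ₂ = 1000 × 9.81 × 29.50 ≈ 289 kPa.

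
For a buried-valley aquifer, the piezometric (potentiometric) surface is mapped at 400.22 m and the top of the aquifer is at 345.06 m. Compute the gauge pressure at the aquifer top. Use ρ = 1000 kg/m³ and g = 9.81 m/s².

P ≈ 541 kPa

Pressure head at the aquifer top: ψ = h − z = 400.22 − 345.06 = 55.16 m.
P = ρgψ = 1000 × 9.81 × 55.16 = 541120 Pa ≈ 541 kPa.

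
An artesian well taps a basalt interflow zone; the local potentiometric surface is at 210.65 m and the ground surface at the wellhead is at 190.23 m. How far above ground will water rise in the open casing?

Water rises to the potentiometric surface, so the rise above ground = 210.65 − 190.23 = 20.42 m.

≈ 20.42 m above ground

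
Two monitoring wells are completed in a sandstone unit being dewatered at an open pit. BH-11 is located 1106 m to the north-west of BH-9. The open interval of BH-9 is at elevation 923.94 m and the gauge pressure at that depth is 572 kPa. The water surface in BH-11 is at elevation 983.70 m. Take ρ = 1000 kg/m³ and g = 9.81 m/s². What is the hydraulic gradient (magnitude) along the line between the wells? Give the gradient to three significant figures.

i ≈ 0.00131

Pressure head at BH-9: ψ = P/(ρg) = 572×1000 / (1000 × 9.81) = 58.31 m.
Total head at BH-9: h = z + ψ = 923.94 + 58.31 = 982.25 m.
Total head at BH-11: h = 983.70 m (water level in the piezometer is the total head).
Head difference: h(BH-9) − h(BH-11) = 982.25 − 983.70 = -1.45 m.
Hydraulic gradient: i = |Δh| / L = 1.45 / 1106 = 0.00131.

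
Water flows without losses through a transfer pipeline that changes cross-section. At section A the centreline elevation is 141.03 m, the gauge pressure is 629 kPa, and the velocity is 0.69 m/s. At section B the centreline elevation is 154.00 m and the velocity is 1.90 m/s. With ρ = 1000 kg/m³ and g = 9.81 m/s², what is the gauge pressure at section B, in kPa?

P₂ ≈ 500 kPa

Pressure head at A: ψ₁ = P₁/(ρg) = 629×1000 / (1000 × 9.81) = 64.12 m.
Velocity heads: v₁²/2g = 0.69²/19.62 = 0.024 m; v₂²/2g = 1.90²/19.62 = 0.184 m.
Total head H = z₁ + ψ₁ + v₁²/2g = 141.03 + 64.12 + 0.024 = 205.17 m.
ψ₂ = H − z₂ − v₂²/2g = 205.17 − 154.00 − 0.184 = 50.99 m.
P₂ = ρgψ₂ = 1000 × 9.81 × 50.99 ≈ 500 kPa.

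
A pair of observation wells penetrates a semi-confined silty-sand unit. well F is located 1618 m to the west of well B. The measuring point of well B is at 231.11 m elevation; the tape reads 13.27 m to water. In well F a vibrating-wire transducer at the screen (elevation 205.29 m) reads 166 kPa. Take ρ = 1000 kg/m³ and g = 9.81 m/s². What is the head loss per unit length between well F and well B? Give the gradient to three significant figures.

i ≈ 0.00270 m/m

Total head at well B: h = 231.11 − 13.27 = 217.84 m.
Pressure head at well F: ψ = P/(ρg) = 166×1000 / (1000 × 9.81) = 16.92 m.
Total head at well F: h = z + ψ = 205.29 + 16.92 = 222.21 m.
Head difference: h(well B) − h(well F) = 217.84 − 222.21 = -4.37 m.
Hydraulic gradient: i = |Δh| / L = 4.37 / 1618 = 0.00270.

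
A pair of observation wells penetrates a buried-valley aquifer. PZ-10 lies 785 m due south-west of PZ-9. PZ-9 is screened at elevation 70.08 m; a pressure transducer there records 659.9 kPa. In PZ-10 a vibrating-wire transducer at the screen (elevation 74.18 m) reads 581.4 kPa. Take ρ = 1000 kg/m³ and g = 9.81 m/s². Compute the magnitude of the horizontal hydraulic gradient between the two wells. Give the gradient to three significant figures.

i ≈ 0.00497

Pressure head at PZ-9: ψ = P/(ρg) = 659.9×1000 / (1000 × 9.81) = 67.27 m.
Total head at PZ-9: h = z + ψ = 70.08 + 67.27 = 137.35 m.
Pressure head at PZ-10: ψ = P/(ρg) = 581.4×1000 / (1000 × 9.81) = 59.27 m.
Total head at PZ-10: h = z + ψ = 74.18 + 59.27 = 133.45 m.
Head difference: h(PZ-9) − h(PZ-10) = 137.35 − 133.45 = 3.90 m.
Hydraulic gradient: i = |Δh| / L = 3.90 / 785 = 0.00497.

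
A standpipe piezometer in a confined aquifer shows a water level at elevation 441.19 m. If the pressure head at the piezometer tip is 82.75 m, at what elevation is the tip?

z ≈ 358.44 m

z = h − ψ = 441.19 − 82.75 = 358.44 m.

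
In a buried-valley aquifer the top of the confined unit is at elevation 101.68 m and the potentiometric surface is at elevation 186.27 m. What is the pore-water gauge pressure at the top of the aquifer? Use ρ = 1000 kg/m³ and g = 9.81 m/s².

P ≈ 830 kPa

Pressure head at the aquifer top: ψ = h − z = 186.27 − 101.68 = 84.59 m.
P = ρgψ = 1000 × 9.81 × 84.59 = 829828 Pa ≈ 830 kPa.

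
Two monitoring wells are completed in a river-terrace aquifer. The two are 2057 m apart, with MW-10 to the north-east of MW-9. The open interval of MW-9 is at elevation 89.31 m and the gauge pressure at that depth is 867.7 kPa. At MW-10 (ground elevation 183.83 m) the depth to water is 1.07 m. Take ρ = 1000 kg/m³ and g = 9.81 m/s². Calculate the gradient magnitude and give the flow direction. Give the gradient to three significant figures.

Pressure head at MW-9: ψ = P/(ρg) = 867.7×1000 / (1000 × 9.81) = 88.45 m.
Total head at MW-9: h = z + ψ = 89.31 + 88.45 = 177.76 m.
Total head at MW-10: h = 183.83 − 1.07 = 182.76 m.
Head difference: h(MW-9) − h(MW-10) = 177.76 − 182.76 = -5.00 m.
Hydraulic gradient: i = |Δh| / L = 5.00 / 2057 = 0.00243.
Flow is from higher to lower head: from MW-10 toward MW-9, i.e. toward the south-west.

i ≈ 0.00243; groundwater flows toward the south-west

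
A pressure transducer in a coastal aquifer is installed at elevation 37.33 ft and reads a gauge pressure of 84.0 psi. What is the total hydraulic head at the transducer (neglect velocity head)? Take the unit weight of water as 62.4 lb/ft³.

h ≈ 231.18 ft

ψ = 144·P/γ = 144 × 84.0 / 62.4 = 193.85 ft.
h = z + ψ = 37.33 + 193.85 = 231.18 ft.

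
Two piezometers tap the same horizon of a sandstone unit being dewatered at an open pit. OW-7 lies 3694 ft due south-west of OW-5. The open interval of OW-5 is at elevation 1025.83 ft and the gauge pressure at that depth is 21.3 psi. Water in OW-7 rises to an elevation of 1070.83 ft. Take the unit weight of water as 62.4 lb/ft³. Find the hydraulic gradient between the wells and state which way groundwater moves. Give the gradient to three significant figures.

i ≈ 0.00112; groundwater flows toward the south-west

Pressure head at OW-5: ψ = 144·P/γ = 144 × 21.3 / 62.4 = 49.15 ft.
Total head at OW-5: h = z + ψ = 1025.83 + 49.15 = 1074.98 ft.
Total head at OW-7: h = 1070.83 ft (water level in the piezometer is the total head).
Head difference: h(OW-5) − h(OW-7) = 1074.98 − 1070.83 = 4.15 ft.
Hydraulic gradient: i = |Δh| / L = 4.15 / 3694 = 0.00112.
Flow is from higher to lower head: from OW-5 toward OW-7, i.e. toward the south-west.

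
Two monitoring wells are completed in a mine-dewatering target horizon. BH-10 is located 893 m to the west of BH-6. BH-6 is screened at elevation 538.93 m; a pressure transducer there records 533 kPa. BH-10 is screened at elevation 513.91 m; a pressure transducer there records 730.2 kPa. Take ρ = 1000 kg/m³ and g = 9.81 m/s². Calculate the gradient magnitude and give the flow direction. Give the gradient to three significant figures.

Pressure head at BH-6: ψ = P/(ρg) = 533×1000 / (1000 × 9.81) = 54.33 m.
Total head at BH-6: h = z + ψ = 538.93 + 54.33 = 593.26 m.
Pressure head at BH-10: ψ = P/(ρg) = 730.2×1000 / (1000 × 9.81) = 74.43 m.
Total head at BH-10: h = z + ψ = 513.91 + 74.43 = 588.34 m.
Head difference: h(BH-6) − h(BH-10) = 593.26 − 588.34 = 4.92 m.
Hydraulic gradient: i = |Δh| / L = 4.92 / 893 = 0.00551.
Flow is from higher to lower head: from BH-6 toward BH-10, i.e. toward the west.

i ≈ 0.00551; groundwater flows toward the west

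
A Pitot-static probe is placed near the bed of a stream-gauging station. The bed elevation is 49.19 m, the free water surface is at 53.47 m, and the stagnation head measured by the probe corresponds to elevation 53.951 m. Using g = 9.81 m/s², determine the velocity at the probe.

Near the bed, under hydrostatic conditions, the piezometric head (z + ψ) equals the free-surface elevation, 53.47 m.
Velocity head = total − piezometric = 53.951 − 53.47 = 0.481 m.
v = √(2g·h_v) = √(2 × 9.81 × 0.481) = 3.07 m/s.

v ≈ 3.07 m/s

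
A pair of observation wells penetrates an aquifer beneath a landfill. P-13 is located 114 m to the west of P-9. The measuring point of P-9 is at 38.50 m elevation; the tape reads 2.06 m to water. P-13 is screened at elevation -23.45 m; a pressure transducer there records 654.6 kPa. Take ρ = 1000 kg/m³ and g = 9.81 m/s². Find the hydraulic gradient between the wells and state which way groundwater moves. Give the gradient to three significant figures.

i ≈ 0.0600; groundwater flows toward the east

Total head at P-9: h = 38.50 − 2.06 = 36.44 m.
Pressure head at P-13: ψ = P/(ρg) = 654.6×1000 / (1000 × 9.81) = 66.73 m.
Total head at P-13: h = z + ψ = -23.45 + 66.73 = 43.28 m.
Head difference: h(P-9) − h(P-13) = 36.44 − 43.28 = -6.84 m.
Hydraulic gradient: i = |Δh| / L = 6.84 / 114 = 0.0600.
Flow is from higher to lower head: from P-13 toward P-9, i.e. toward the east.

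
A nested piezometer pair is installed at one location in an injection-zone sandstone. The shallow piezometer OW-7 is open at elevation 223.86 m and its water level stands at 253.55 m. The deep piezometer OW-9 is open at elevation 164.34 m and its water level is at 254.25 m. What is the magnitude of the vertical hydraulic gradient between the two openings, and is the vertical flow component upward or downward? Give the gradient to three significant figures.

|i_v| ≈ 0.0118; vertical flow is upward

Total head at OW-7: h = 253.55 m (water level in the standpipe).
Total head at OW-9: h = 254.25 m.
Δh = h(OW-7) − h(OW-9) = 253.55 − 254.25 = -0.70 m.
Vertical separation Δz = 223.86 − 164.34 = 59.52 m.
|i_v| = |Δh| / Δz = 0.70 / 59.52 = 0.0118.
Head is higher in the deep piezometer, so vertical flow is upward (discharge condition).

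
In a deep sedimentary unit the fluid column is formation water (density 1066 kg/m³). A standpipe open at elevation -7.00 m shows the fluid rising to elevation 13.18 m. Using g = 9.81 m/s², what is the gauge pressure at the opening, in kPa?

P ≈ 211 kPa

Pressure head ψ = h − z = 13.18 − (-7.00) = 20.18 m.
P = ρgψ = 1066 × 9.81 × 20.18 = 211032 Pa ≈ 211 kPa.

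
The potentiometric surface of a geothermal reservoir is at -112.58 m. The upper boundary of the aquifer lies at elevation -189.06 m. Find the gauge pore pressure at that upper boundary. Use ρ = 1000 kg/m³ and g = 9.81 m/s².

Pressure head at the aquifer top: ψ = h − z = -112.58 − (-189.06) = 76.48 m.
P = ρgψ = 1000 × 9.81 × 76.48 = 750269 Pa ≈ 750 kPa.

P ≈ 750 kPa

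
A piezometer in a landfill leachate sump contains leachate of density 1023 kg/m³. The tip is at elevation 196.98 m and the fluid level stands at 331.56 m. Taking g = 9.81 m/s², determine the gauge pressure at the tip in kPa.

P ≈ 1350 kPa

Pressure head ψ = h − z = 331.56 − 196.98 = 134.58 m.
P = ρgψ = 1023 × 9.81 × 134.58 = 1350595 Pa ≈ 1350 kPa.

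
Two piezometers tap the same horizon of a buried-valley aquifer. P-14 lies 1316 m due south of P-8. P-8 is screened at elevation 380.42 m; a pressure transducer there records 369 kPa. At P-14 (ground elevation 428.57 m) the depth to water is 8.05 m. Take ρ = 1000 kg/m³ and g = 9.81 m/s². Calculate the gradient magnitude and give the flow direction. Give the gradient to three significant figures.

i ≈ 0.00189; groundwater flows toward the north

Pressure head at P-8: ψ = P/(ρg) = 369×1000 / (1000 × 9.81) = 37.61 m.
Total head at P-8: h = z + ψ = 380.42 + 37.61 = 418.03 m.
Total head at P-14: h = 428.57 − 8.05 = 420.52 m.
Head difference: h(P-8) − h(P-14) = 418.03 − 420.52 = -2.49 m.
Hydraulic gradient: i = |Δh| / L = 2.49 / 1316 = 0.00189.
Flow is from higher to lower head: from P-14 toward P-8, i.e. toward the north.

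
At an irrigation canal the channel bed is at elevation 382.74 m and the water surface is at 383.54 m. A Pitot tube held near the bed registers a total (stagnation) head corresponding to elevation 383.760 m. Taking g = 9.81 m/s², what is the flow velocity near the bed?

v ≈ 2.08 m/s

Near the bed, under hydrostatic conditions, the piezometric head (z + ψ) equals the free-surface elevation, 383.54 m.
Velocity head = total − piezometric = 383.760 − 383.54 = 0.220 m.
v = √(2g·h_v) = √(2 × 9.81 × 0.220) = 2.08 m/s.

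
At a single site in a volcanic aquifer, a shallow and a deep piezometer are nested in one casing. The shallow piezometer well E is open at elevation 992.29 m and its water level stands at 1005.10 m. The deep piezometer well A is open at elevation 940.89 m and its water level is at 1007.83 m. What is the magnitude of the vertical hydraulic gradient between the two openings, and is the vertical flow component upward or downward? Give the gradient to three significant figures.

|i_v| ≈ 0.0531; vertical flow is upward

Total head at well E: h = 1005.10 m (water level in the standpipe).
Total head at well A: h = 1007.83 m.
Δh = h(well E) − h(well A) = 1005.10 − 1007.83 = -2.73 m.
Vertical separation Δz = 992.29 − 940.89 = 51.40 m.
|i_v| = |Δh| / Δz = 2.73 / 51.40 = 0.0531.
Head is higher in the deep piezometer, so vertical flow is upward (discharge condition).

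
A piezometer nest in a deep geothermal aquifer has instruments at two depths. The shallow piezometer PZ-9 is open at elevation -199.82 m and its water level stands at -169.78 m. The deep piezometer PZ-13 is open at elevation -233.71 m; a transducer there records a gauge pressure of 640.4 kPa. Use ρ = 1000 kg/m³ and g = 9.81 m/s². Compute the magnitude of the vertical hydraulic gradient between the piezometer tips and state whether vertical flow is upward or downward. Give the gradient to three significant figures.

Total head at PZ-9: h = -169.78 m (water level in the standpipe).
Pressure head at PZ-13: ψ = P/(ρg) = 640.4×1000 / (1000 × 9.81) = 65.28 m.
Total head at PZ-13: h = z + ψ = -233.71 + 65.28 = -168.43 m.
Δh = h(PZ-9) − h(PZ-13) = -169.78 − (-168.43) = -1.35 m.
Vertical separation Δz = -199.82 − (-233.71) = 33.89 m.
|i_v| = |Δh| / Δz = 1.35 / 33.89 = 0.0398.
Head is higher in the deep piezometer, so vertical flow is upward (discharge condition).

|i_v| ≈ 0.0398; vertical flow is upward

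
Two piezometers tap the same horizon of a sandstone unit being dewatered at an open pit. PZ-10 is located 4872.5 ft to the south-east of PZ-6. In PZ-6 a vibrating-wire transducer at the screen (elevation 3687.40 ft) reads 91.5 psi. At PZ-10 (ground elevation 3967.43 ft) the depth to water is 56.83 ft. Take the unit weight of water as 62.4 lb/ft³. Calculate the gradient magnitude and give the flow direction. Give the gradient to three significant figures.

Pressure head at PZ-6: ψ = 144·P/γ = 144 × 91.5 / 62.4 = 211.15 ft.
Total head at PZ-6: h = z + ψ = 3687.40 + 211.15 = 3898.55 ft.
Total head at PZ-10: h = 3967.43 − 56.83 = 3910.60 ft.
Head difference: h(PZ-6) − h(PZ-10) = 3898.55 − 3910.60 = -12.05 ft.
Hydraulic gradient: i = |Δh| / L = 12.05 / 4872.5 = 0.00247.
Flow is from higher to lower head: from PZ-10 toward PZ-6, i.e. toward the north-west.

i ≈ 0.00247; groundwater flows toward the north-west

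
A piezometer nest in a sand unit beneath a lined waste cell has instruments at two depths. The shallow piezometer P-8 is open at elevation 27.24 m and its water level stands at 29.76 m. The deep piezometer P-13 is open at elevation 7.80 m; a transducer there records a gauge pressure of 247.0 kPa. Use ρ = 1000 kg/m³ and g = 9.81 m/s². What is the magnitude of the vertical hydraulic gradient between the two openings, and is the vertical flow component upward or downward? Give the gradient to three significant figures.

Total head at P-8: h = 29.76 m (water level in the standpipe).
Pressure head at P-13: ψ = P/(ρg) = 247.0×1000 / (1000 × 9.81) = 25.18 m.
Total head at P-13: h = z + ψ = 7.80 + 25.18 = 32.98 m.
Δh = h(P-8) − h(P-13) = 29.76 − 32.98 = -3.22 m.
Vertical separation Δz = 27.24 − 7.80 = 19.44 m.
|i_v| = |Δh| / Δz = 3.22 / 19.44 = 0.166.
Head is higher in the deep piezometer, so vertical flow is upward (discharge condition).

|i_v| ≈ 0.166; vertical flow is upward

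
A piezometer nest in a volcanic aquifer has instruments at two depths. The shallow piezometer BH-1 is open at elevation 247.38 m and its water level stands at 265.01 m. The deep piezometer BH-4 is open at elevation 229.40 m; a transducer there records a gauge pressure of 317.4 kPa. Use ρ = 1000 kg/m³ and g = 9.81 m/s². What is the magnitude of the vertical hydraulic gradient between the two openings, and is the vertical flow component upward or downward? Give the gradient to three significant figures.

Total head at BH-1: h = 265.01 m (water level in the standpipe).
Pressure head at BH-4: ψ = P/(ρg) = 317.4×1000 / (1000 × 9.81) = 32.35 m.
Total head at BH-4: h = z + ψ = 229.40 + 32.35 = 261.75 m.
Δh = h(BH-1) − h(BH-4) = 265.01 − 261.75 = 3.26 m.
Vertical separation Δz = 247.38 − 229.40 = 17.98 m.
|i_v| = |Δh| / Δz = 3.26 / 17.98 = 0.181.
Head is higher in the shallow piezometer, so vertical flow is downward (recharge condition).

|i_v| ≈ 0.181; vertical flow is downward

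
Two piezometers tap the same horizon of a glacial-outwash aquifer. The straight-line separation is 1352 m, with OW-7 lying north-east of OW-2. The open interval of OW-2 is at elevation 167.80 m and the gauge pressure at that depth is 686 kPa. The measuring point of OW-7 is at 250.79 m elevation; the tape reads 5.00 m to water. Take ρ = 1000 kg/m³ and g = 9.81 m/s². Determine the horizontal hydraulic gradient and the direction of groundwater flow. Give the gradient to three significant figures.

i ≈ 0.00596; groundwater flows toward the south-west

Pressure head at OW-2: ψ = P/(ρg) = 686×1000 / (1000 × 9.81) = 69.93 m.
Total head at OW-2: h = z + ψ = 167.80 + 69.93 = 237.73 m.
Total head at OW-7: h = 250.79 − 5.00 = 245.79 m.
Head difference: h(OW-2) − h(OW-7) = 237.73 − 245.79 = -8.06 m.
Hydraulic gradient: i = |Δh| / L = 8.06 / 1352 = 0.00596.
Flow is from higher to lower head: from OW-7 toward OW-2, i.e. toward the south-west.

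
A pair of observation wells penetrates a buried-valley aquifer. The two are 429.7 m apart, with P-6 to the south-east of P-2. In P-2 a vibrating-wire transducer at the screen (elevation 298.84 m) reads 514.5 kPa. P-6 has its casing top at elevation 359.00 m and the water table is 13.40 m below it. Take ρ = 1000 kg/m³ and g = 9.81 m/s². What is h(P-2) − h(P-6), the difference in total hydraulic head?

Pressure head at P-2: ψ = P/(ρg) = 514.5×1000 / (1000 × 9.81) = 52.45 m.
Total head at P-2: h = z + ψ = 298.84 + 52.45 = 351.29 m.
Total head at P-6: h = 359.00 − 13.40 = 345.60 m.
Head difference: h(P-2) − h(P-6) = 351.29 − 345.60 = 5.69 m.

Δh ≈ 5.69 m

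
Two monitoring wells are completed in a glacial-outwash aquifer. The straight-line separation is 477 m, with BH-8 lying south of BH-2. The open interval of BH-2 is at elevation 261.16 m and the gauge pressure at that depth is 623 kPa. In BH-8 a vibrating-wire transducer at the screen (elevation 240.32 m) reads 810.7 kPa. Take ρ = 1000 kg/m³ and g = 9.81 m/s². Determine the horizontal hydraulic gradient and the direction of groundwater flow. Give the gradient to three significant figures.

i ≈ 0.00358; groundwater flows toward the south

Pressure head at BH-2: ψ = P/(ρg) = 623×1000 / (1000 × 9.81) = 63.51 m.
Total head at BH-2: h = z + ψ = 261.16 + 63.51 = 324.67 m.
Pressure head at BH-8: ψ = P/(ρg) = 810.7×1000 / (1000 × 9.81) = 82.64 m.
Total head at BH-8: h = z + ψ = 240.32 + 82.64 = 322.96 m.
Head difference: h(BH-2) − h(BH-8) = 324.67 − 322.96 = 1.71 m.
Hydraulic gradient: i = |Δh| / L = 1.71 / 477 = 0.00358.
Flow is from higher to lower head: from BH-2 toward BH-8, i.e. toward the south.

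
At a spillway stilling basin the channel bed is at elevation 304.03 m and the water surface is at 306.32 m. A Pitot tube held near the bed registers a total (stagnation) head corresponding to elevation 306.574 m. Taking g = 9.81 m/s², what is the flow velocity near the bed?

v ≈ 2.23 m/s

Near the bed, under hydrostatic conditions, the piezometric head (z + ψ) equals the free-surface elevation, 306.32 m.
Velocity head = total − piezometric = 306.574 − 306.32 = 0.254 m.
v = √(2g·h_v) = √(2 × 9.81 × 0.254) = 2.23 m/s.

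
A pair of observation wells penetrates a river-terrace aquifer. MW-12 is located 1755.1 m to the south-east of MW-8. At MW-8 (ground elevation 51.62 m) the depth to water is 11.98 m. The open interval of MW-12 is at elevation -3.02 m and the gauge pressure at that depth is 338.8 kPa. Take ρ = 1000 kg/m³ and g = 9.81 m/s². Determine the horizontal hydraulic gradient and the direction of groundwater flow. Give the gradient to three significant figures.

Total head at MW-8: h = 51.62 − 11.98 = 39.64 m.
Pressure head at MW-12: ψ = P/(ρg) = 338.8×1000 / (1000 × 9.81) = 34.54 m.
Total head at MW-12: h = z + ψ = -3.02 + 34.54 = 31.52 m.
Head difference: h(MW-8) − h(MW-12) = 39.64 − 31.52 = 8.12 m.
Hydraulic gradient: i = |Δh| / L = 8.12 / 1755.1 = 0.00463.
Flow is from higher to lower head: from MW-8 toward MW-12, i.e. toward the south-east.

i ≈ 0.00463; groundwater flows toward the south-east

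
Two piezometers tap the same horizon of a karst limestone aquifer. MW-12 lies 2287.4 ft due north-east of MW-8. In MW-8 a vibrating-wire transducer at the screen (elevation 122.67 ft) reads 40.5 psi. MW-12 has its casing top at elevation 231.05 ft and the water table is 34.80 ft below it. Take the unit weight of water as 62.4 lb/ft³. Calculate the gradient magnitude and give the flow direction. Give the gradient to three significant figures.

i ≈ 0.00869; groundwater flows toward the north-east

Pressure head at MW-8: ψ = 144·P/γ = 144 × 40.5 / 62.4 = 93.46 ft.
Total head at MW-8: h = z + ψ = 122.67 + 93.46 = 216.13 ft.
Total head at MW-12: h = 231.05 − 34.80 = 196.25 ft.
Head difference: h(MW-8) − h(MW-12) = 216.13 − 196.25 = 19.88 ft.
Hydraulic gradient: i = |Δh| / L = 19.88 / 2287.4 = 0.00869.
Flow is from higher to lower head: from MW-8 toward MW-12, i.e. toward the north-east.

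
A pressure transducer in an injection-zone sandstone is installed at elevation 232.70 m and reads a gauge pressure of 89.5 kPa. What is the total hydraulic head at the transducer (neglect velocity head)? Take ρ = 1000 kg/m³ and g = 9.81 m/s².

ψ = P/(ρg) = 89.5×1000 / (1000 × 9.81) = 9.12 m.
h = z + ψ = 232.70 + 9.12 = 241.82 m.

h ≈ 241.82 m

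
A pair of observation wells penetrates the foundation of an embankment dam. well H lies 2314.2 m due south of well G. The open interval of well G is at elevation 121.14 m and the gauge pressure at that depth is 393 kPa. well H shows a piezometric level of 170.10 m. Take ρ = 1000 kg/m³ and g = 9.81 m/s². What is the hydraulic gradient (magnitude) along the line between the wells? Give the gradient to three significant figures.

Pressure head at well G: ψ = P/(ρg) = 393×1000 / (1000 × 9.81) = 40.06 m.
Total head at well G: h = z + ψ = 121.14 + 40.06 = 161.20 m.
Total head at well H: h = 170.10 m (water level in the piezometer is the total head).
Head difference: h(well G) − h(well H) = 161.20 − 170.10 = -8.90 m.
Hydraulic gradient: i = |Δh| / L = 8.90 / 2314.2 = 0.00385.

i ≈ 0.00385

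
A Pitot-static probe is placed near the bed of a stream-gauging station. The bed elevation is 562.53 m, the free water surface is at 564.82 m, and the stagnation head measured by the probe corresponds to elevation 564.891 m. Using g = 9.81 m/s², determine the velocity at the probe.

v ≈ 1.18 m/s

Near the bed, under hydrostatic conditions, the piezometric head (z + ψ) equals the free-surface elevation, 564.82 m.
Velocity head = total − piezometric = 564.891 − 564.82 = 0.071 m.
v = √(2g·h_v) = √(2 × 9.81 × 0.071) = 1.18 m/s.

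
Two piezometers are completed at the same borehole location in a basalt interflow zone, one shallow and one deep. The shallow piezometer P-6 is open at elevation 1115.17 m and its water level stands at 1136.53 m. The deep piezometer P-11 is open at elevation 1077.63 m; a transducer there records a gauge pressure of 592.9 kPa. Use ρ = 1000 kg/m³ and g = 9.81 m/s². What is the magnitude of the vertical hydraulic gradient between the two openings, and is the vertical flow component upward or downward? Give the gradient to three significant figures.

|i_v| ≈ 0.0410; vertical flow is upward

Total head at P-6: h = 1136.53 m (water level in the standpipe).
Pressure head at P-11: ψ = P/(ρg) = 592.9×1000 / (1000 × 9.81) = 60.44 m.
Total head at P-11: h = z + ψ = 1077.63 + 60.44 = 1138.07 m.
Δh = h(P-6) − h(P-11) = 1136.53 − 1138.07 = -1.54 m.
Vertical separation Δz = 1115.17 − 1077.63 = 37.54 m.
|i_v| = |Δh| / Δz = 1.54 / 37.54 = 0.0410.
Head is higher in the deep piezometer, so vertical flow is upward (discharge condition).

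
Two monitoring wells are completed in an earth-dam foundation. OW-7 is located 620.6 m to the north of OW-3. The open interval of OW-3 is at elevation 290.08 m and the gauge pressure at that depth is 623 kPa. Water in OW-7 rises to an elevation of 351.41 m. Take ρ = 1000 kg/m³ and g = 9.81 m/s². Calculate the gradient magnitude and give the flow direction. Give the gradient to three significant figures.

Pressure head at OW-3: ψ = P/(ρg) = 623×1000 / (1000 × 9.81) = 63.51 m.
Total head at OW-3: h = z + ψ = 290.08 + 63.51 = 353.59 m.
Total head at OW-7: h = 351.41 m (water level in the piezometer is the total head).
Head difference: h(OW-3) − h(OW-7) = 353.59 − 351.41 = 2.18 m.
Hydraulic gradient: i = |Δh| / L = 2.18 / 620.6 = 0.00351.
Flow is from higher to lower head: from OW-3 toward OW-7, i.e. toward the north.

i ≈ 0.00351; groundwater flows toward the north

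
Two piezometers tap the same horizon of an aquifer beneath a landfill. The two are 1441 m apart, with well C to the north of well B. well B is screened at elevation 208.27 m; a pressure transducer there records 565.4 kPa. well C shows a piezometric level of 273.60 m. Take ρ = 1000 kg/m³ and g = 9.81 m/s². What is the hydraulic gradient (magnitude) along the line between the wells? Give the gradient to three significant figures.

Pressure head at well B: ψ = P/(ρg) = 565.4×1000 / (1000 × 9.81) = 57.64 m.
Total head at well B: h = z + ψ = 208.27 + 57.64 = 265.91 m.
Total head at well C: h = 273.60 m (water level in the piezometer is the total head).
Head difference: h(well B) − h(well C) = 265.91 − 273.60 = -7.69 m.
Hydraulic gradient: i = |Δh| / L = 7.69 / 1441 = 0.00534.

i ≈ 0.00534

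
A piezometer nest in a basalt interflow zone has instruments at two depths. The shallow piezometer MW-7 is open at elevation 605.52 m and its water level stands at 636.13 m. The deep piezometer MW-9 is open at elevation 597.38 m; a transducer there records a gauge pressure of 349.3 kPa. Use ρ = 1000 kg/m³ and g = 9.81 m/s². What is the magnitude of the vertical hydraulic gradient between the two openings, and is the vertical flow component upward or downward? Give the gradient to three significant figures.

Total head at MW-7: h = 636.13 m (water level in the standpipe).
Pressure head at MW-9: ψ = P/(ρg) = 349.3×1000 / (1000 × 9.81) = 35.61 m.
Total head at MW-9: h = z + ψ = 597.38 + 35.61 = 632.99 m.
Δh = h(MW-7) − h(MW-9) = 636.13 − 632.99 = 3.14 m.
Vertical separation Δz = 605.52 − 597.38 = 8.14 m.
|i_v| = |Δh| / Δz = 3.14 / 8.14 = 0.386.
Head is higher in the shallow piezometer, so vertical flow is downward (recharge condition).

|i_v| ≈ 0.386; vertical flow is downward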